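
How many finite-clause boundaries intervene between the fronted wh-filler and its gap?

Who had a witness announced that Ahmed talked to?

1

"who" is extracted from the PP object of "talked".
Boundaries crossed, outermost first: [that] — 1 in total.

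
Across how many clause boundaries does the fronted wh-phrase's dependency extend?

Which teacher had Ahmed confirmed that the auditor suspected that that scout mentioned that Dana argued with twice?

"which teacher" is extracted from the PP object of "argued".
Boundaries crossed, outermost first: [that], [that], [that] — 3 in total.

3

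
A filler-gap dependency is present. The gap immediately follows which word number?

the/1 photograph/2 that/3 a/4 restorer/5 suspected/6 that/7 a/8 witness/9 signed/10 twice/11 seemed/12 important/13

10

The displaced element is "the photograph" (word 2).
It is linked across 1 clause boundary (that).
It functions as the direct object of "signed", so the gap sits immediately after word 10 ("signed").
Base order: A restorer suspected that a witness signed the photograph twice.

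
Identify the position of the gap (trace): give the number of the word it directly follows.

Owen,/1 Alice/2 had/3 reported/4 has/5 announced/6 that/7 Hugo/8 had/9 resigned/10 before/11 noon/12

4

The displaced element is "Owen" (word 1).
It is linked across 1 clause boundary (Ø).
It functions as the subject of "announced", so the gap sits immediately after word 4 ("reported").
Base order: Alice had reported that Owen has announced that Hugo had resigned before noon.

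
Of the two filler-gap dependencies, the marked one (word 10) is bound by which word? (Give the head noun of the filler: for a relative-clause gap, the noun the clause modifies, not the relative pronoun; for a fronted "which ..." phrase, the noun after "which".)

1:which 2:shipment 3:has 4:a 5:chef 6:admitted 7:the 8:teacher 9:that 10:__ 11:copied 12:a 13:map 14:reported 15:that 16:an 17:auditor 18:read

8

The marked gap is inside the relative clause, the subject of "copied".
Its filler is the head noun "teacher" (via "that"), at word 8.
(The other dependency links word 2 to a gap after word 18.)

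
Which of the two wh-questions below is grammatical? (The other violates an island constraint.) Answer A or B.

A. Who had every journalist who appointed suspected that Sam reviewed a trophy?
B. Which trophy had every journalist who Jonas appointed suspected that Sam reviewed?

B

In A, the wh-phrase is extracted from inside a complex-NP island (relative clause) (introduced by "who"), which blocks movement.
In B, the extraction path crosses only that-complement boundaries, which are transparent.
So B is grammatical.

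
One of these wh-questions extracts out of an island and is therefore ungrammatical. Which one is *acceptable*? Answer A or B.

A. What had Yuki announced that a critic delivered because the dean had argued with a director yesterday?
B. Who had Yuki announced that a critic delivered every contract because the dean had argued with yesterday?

In B, the wh-phrase is extracted from inside an adjunct island (introduced by "because"), which blocks movement.
In A, the extraction path crosses only that-complement boundaries, which are transparent.
So A is grammatical.

A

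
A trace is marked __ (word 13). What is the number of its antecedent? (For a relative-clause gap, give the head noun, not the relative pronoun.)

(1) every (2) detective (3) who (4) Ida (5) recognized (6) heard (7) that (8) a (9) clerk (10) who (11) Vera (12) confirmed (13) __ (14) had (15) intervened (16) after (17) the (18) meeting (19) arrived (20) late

9

The gap at 13 is the subject of "intervened", inside a relative clause.
The relative pronoun is "who" (word 10); it is bound by the head noun immediately before it.
Its filler is the head noun "clerk", at word 9.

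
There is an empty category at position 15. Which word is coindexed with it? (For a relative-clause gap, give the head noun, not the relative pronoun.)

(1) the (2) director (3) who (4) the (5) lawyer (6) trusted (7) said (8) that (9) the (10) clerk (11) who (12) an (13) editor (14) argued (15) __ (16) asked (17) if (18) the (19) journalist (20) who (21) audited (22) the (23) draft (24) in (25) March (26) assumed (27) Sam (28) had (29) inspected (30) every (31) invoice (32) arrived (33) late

10

The gap at 15 is the subject of "asked", inside a relative clause.
The relative pronoun is "who" (word 11); it is bound by the head noun immediately before it.
Its filler is the head noun "clerk", at word 10.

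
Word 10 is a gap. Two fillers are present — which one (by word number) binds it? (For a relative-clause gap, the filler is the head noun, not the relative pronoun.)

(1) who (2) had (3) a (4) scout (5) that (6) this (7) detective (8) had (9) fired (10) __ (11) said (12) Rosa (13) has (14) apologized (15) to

The marked gap is inside the relative clause, the direct object of "fired".
Its filler is the head noun "scout" (via "that"), at word 4.
(The other dependency links word 1 to a gap after word 15.)

4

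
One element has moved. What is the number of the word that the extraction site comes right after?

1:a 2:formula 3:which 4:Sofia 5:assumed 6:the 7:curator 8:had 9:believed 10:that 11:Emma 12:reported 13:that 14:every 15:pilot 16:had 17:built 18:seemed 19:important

The displaced element is "a formula" (word 2).
It is linked across 3 clause boundaries (Ø → that → that).
It functions as the direct object of "built", so the gap sits immediately after word 17 ("built").
Base order: Sofia assumed the curator had believed that Emma reported that every pilot had built a formula.

17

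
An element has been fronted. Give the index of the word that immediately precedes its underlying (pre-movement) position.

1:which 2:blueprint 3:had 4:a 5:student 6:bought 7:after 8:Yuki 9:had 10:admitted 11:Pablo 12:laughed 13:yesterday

The displaced element is "which blueprint" (word 2).
It functions as the direct object of "bought", so the gap sits immediately after word 6 ("bought").
Base order: A student had bought which blueprint after Yuki had admitted Pablo laughed yesterday.

6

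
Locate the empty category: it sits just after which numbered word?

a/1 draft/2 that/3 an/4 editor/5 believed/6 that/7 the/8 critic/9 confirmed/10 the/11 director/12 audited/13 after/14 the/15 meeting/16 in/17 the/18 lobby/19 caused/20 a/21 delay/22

13

The displaced element is "a draft" (word 2).
It is linked across 2 clause boundaries (that → Ø).
It functions as the direct object of "audited", so the gap sits immediately after word 13 ("audited").
Base order: An editor believed that the critic confirmed the director audited a draft after the meeting in the lobby.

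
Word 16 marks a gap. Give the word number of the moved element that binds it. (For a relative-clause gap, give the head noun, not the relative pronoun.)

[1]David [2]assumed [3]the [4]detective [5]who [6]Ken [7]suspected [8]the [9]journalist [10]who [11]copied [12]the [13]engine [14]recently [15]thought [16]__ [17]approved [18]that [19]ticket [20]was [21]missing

4

The gap at 16 is the subject of "approved", inside a relative clause.
The relative pronoun is "who" (word 5); it is bound by the head noun immediately before it.
Its filler is the head noun "detective", at word 4.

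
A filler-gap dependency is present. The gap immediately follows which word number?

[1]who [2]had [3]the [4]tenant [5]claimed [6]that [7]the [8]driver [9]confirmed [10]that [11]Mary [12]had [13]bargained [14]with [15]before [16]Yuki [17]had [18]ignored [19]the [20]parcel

The displaced element is "who" (word 1).
It is linked across 2 clause boundaries (that → that).
It functions as the object of the preposition "with" of "bargained", so the gap sits immediately after word 14 ("with").
Base order: The tenant had claimed that the driver confirmed that Mary had bargained with who before Yuki had ignored the parcel.

14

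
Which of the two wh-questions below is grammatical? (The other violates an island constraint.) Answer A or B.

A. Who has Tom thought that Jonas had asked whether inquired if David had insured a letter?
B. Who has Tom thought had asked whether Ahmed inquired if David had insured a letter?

In A, the wh-phrase is extracted from inside a wh-island (introduced by "whether"), which blocks movement.
In B, the extraction path crosses only that-complement boundaries, which are transparent.
So B is grammatical.

B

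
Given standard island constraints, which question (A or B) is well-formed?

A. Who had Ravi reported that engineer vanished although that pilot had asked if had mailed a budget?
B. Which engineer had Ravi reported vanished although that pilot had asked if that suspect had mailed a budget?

B

In A, the wh-phrase is extracted from inside an adjunct island (introduced by "although"), which blocks movement.
In B, the extraction path crosses only that-complement boundaries, which are transparent.
So B is grammatical.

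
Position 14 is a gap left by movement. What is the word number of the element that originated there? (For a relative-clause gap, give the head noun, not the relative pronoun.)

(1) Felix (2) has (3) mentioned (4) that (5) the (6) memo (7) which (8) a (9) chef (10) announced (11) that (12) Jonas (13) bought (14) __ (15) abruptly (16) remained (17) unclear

6

The gap at 14 is the object of "bought", inside a relative clause.
The relative pronoun is "which" (word 7); it is bound by the head noun immediately before it.
Its filler is the head noun "memo", at word 6.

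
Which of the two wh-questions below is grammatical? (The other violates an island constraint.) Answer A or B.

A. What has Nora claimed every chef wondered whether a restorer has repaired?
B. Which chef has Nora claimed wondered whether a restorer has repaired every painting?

B

In A, the wh-phrase is extracted from inside a wh-island (introduced by "whether"), which blocks movement.
In B, the extraction path crosses only that-complement boundaries, which are transparent.
So B is grammatical.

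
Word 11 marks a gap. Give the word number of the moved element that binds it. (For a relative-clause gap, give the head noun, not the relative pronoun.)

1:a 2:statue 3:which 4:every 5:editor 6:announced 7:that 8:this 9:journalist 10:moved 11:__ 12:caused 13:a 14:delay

2

The gap at 11 is the object of "moved", inside a relative clause.
The relative pronoun is "which" (word 3); it is bound by the head noun immediately before it.
Its filler is the head noun "statue", at word 2.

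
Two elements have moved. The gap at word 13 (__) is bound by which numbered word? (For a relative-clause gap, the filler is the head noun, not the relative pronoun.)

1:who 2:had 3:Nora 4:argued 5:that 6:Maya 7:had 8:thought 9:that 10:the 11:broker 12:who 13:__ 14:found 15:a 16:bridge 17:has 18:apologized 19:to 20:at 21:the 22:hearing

11

The marked gap is inside the relative clause, the subject of "found".
Its filler is the head noun "broker" (via "who"), at word 11.
(The other dependency links word 1 to a gap after word 19.)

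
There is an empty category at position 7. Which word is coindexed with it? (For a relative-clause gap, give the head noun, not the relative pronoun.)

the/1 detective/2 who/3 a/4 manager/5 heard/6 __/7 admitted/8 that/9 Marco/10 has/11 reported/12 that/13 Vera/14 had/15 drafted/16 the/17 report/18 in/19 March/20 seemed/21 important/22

The gap at 7 is the subject of "admitted", inside a relative clause.
The relative pronoun is "who" (word 3); it is bound by the head noun immediately before it.
Its filler is the head noun "detective", at word 2.

2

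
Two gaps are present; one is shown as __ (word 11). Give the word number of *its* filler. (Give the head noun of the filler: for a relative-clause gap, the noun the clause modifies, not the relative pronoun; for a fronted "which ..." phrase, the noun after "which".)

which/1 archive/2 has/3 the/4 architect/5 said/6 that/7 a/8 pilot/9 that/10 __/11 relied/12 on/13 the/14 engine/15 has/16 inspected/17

The marked gap is inside the relative clause, the subject of "relied".
Its filler is the head noun "pilot" (via "that"), at word 9.
(The other dependency links word 2 to a gap after word 17.)

9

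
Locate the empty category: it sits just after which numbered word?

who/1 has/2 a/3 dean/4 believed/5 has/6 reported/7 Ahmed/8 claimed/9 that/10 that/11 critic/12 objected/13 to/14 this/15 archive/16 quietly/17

The displaced element is "who" (word 1).
It is linked across 1 clause boundary (Ø).
It functions as the subject of "reported", so the gap sits immediately after word 5 ("believed").
Base order: A dean has believed that who has reported Ahmed claimed that that critic objected to this archive quietly.

5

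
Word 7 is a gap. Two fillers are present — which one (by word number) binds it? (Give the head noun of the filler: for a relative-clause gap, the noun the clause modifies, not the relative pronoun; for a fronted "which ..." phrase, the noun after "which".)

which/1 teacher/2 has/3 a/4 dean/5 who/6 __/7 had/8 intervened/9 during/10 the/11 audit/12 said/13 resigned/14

5

The marked gap is inside the relative clause, the subject of "intervened".
Its filler is the head noun "dean" (via "who"), at word 5.
(The other dependency links word 2 to a gap after word 13.)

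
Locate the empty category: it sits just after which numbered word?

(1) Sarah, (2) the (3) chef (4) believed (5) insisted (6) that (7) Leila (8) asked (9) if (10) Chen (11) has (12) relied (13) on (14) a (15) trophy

The displaced element is "Sarah" (word 1).
It is linked across 1 clause boundary (Ø).
It functions as the subject of "insisted", so the gap sits immediately after word 4 ("believed").
Base order: The chef believed that Sarah insisted that Leila asked if Chen has relied on a trophy.

4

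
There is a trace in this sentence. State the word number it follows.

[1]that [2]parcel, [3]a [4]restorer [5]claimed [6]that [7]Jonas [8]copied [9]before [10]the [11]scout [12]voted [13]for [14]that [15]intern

8

The displaced element is "that parcel" (word 2).
It is linked across 1 clause boundary (that).
It functions as the direct object of "copied", so the gap sits immediately after word 8 ("copied").
Base order: A restorer claimed that Jonas copied that parcel before the scout voted for that intern.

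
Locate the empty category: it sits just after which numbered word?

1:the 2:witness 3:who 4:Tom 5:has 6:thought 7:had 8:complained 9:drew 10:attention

6

The displaced element is "the witness" (word 2).
It is linked across 1 clause boundary (Ø).
It functions as the subject of "complained", so the gap sits immediately after word 6 ("thought").
Base order: Tom has thought that the witness had complained.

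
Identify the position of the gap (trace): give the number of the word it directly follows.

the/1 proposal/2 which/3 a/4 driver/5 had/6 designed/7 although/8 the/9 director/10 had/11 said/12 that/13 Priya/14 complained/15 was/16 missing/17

The displaced element is "the proposal" (word 2).
It functions as the direct object of "designed", so the gap sits immediately after word 7 ("designed").
Base order: A driver had designed the proposal although the director had said that Priya complained.

7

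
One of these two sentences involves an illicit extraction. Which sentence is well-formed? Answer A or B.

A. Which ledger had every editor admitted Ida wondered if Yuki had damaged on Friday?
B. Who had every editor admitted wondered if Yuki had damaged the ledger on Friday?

B

In A, the wh-phrase is extracted from inside a wh-island (introduced by "if"), which blocks movement.
In B, the extraction path crosses only that-complement boundaries, which are transparent.
So B is grammatical.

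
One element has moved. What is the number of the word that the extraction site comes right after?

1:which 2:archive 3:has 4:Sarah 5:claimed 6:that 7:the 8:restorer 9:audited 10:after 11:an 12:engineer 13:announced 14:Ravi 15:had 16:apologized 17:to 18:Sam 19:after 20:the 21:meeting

9

The displaced element is "which archive" (word 2).
It is linked across 1 clause boundary (that).
It functions as the direct object of "audited", so the gap sits immediately after word 9 ("audited").
Base order: Sarah has claimed that the restorer audited which archive after an engineer announced Ravi had apologized to Sam after the meeting.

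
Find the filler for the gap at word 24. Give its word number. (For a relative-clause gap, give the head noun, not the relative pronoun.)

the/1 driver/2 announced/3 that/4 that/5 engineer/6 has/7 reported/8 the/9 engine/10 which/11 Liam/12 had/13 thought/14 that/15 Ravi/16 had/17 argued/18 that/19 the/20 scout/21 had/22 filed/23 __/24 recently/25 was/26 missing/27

The gap at 24 is the object of "filed", inside a relative clause.
The relative pronoun is "which" (word 11); it is bound by the head noun immediately before it.
Its filler is the head noun "engine", at word 10.

10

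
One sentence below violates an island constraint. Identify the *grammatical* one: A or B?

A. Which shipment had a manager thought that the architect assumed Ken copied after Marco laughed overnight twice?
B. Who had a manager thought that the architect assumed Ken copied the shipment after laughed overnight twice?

In B, the wh-phrase is extracted from inside an adjunct island (introduced by "after"), which blocks movement.
In A, the extraction path crosses only that-complement boundaries, which are transparent.
So A is grammatical.

A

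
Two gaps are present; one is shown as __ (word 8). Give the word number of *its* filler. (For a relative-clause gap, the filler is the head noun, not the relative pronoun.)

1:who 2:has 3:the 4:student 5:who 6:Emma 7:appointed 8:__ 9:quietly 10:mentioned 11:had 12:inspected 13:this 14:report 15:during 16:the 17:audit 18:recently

The marked gap is inside the relative clause, the direct object of "appointed".
Its filler is the head noun "student" (via "who"), at word 4.
(The other dependency links word 1 to a gap after word 10.)

4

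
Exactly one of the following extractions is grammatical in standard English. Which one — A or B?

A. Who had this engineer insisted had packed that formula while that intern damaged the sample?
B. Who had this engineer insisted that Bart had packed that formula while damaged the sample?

A

In B, the wh-phrase is extracted from inside an adjunct island (introduced by "while"), which blocks movement.
In A, the extraction path crosses only that-complement boundaries, which are transparent.
So A is grammatical.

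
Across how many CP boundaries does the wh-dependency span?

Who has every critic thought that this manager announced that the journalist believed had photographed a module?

3

"who" is extracted from the subject of "photographed".
Boundaries crossed, outermost first: [that], [that], [Ø] — 3 in total.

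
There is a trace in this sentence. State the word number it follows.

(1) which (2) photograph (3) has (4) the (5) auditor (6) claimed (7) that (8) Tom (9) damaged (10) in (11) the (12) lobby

9

The displaced element is "which photograph" (word 2).
It is linked across 1 clause boundary (that).
It functions as the direct object of "damaged", so the gap sits immediately after word 9 ("damaged").
Base order: The auditor has claimed that Tom damaged which photograph in the lobby.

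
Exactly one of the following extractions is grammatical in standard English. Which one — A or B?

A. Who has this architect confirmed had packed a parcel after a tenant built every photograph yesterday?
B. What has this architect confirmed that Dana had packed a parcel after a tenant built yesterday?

A

In B, the wh-phrase is extracted from inside an adjunct island (introduced by "after"), which blocks movement.
In A, the extraction path crosses only that-complement boundaries, which are transparent.
So A is grammatical.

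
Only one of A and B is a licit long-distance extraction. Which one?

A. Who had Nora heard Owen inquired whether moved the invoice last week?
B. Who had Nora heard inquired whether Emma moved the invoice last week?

B

In A, the wh-phrase is extracted from inside a wh-island (introduced by "whether"), which blocks movement.
In B, the extraction path crosses only that-complement boundaries, which are transparent.
So B is grammatical.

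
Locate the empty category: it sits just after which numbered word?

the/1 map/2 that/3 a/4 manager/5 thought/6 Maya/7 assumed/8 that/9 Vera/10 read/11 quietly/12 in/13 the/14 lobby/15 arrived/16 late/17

The displaced element is "the map" (word 2).
It is linked across 2 clause boundaries (Ø → that).
It functions as the direct object of "read", so the gap sits immediately after word 11 ("read").
Base order: A manager thought Maya assumed that Vera read the map quietly in the lobby.

11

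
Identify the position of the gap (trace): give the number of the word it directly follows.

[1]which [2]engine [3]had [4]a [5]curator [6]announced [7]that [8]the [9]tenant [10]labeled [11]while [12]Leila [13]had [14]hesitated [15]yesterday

The displaced element is "which engine" (word 2).
It is linked across 1 clause boundary (that).
It functions as the direct object of "labeled", so the gap sits immediately after word 10 ("labeled").
Base order: A curator had announced that the tenant labeled which engine while Leila had hesitated yesterday.

10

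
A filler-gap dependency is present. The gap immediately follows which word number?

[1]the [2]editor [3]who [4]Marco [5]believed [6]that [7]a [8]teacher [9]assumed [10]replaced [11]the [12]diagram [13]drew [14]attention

9

The displaced element is "the editor" (word 2).
It is linked across 2 clause boundaries (that → Ø).
It functions as the subject of "replaced", so the gap sits immediately after word 9 ("assumed").
Base order: Marco believed that a teacher assumed the editor replaced the diagram.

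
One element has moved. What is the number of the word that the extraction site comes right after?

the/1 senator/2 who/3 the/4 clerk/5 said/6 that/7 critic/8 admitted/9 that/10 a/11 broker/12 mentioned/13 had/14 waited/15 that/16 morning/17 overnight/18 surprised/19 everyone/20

13

The displaced element is "the senator" (word 2).
It is linked across 3 clause boundaries (Ø → that → Ø).
It functions as the subject of "waited", so the gap sits immediately after word 13 ("mentioned").
Base order: The clerk said that critic admitted that a broker mentioned that the senator had waited that morning overnight.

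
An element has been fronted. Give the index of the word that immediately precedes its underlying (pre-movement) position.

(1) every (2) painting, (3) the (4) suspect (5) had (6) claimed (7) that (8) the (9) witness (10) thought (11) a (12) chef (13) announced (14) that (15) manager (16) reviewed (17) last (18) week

16

The displaced element is "every painting" (word 2).
It is linked across 3 clause boundaries (that → Ø → Ø).
It functions as the direct object of "reviewed", so the gap sits immediately after word 16 ("reviewed").
Base order: The suspect had claimed that the witness thought a chef announced that manager reviewed every painting last week.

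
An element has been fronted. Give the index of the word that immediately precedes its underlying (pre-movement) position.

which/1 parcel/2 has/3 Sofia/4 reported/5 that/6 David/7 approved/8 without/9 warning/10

The displaced element is "which parcel" (word 2).
It is linked across 1 clause boundary (that).
It functions as the direct object of "approved", so the gap sits immediately after word 8 ("approved").
Base order: Sofia has reported that David approved which parcel without warning.

8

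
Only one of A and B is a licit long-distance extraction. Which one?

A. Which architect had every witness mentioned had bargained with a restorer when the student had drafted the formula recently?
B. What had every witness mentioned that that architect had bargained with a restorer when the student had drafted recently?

In B, the wh-phrase is extracted from inside an adjunct island (introduced by "when"), which blocks movement.
In A, the extraction path crosses only that-complement boundaries, which are transparent.
So A is grammatical.

A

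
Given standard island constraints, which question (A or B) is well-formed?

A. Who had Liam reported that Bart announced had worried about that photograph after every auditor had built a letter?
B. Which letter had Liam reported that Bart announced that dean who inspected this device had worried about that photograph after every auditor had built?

A

In B, the wh-phrase is extracted from inside an adjunct island (introduced by "after"), which blocks movement.
In A, the extraction path crosses only that-complement boundaries, which are transparent.
So A is grammatical.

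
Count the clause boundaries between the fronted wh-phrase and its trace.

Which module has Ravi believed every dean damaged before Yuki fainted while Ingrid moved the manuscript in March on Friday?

"which module" is extracted from the object of "damaged".
Boundaries crossed, outermost first: [Ø] — 1 in total.

1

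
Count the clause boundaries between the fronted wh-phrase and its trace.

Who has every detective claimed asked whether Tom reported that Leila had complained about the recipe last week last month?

1

"who" is extracted from the subject of "asked".
Boundaries crossed, outermost first: [Ø] — 1 in total.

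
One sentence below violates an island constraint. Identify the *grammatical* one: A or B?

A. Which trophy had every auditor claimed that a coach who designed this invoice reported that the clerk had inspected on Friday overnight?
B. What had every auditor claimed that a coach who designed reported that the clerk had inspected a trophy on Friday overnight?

In B, the wh-phrase is extracted from inside a complex-NP island (relative clause) (introduced by "who"), which blocks movement.
In A, the extraction path crosses only that-complement boundaries, which are transparent.
So A is grammatical.

A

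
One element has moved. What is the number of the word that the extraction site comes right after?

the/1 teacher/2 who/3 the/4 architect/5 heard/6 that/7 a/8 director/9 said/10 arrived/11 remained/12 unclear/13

The displaced element is "the teacher" (word 2).
It is linked across 2 clause boundaries (that → Ø).
It functions as the subject of "arrived", so the gap sits immediately after word 10 ("said").
Base order: The architect heard that a director said the teacher arrived.

10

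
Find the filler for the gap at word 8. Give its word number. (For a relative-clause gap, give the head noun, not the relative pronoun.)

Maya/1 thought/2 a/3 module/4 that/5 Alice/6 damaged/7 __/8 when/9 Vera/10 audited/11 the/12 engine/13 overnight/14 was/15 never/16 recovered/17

4

The gap at 8 is the object of "damaged", inside a relative clause.
The relative pronoun is "that" (word 5); it is bound by the head noun immediately before it.
Its filler is the head noun "module", at word 4.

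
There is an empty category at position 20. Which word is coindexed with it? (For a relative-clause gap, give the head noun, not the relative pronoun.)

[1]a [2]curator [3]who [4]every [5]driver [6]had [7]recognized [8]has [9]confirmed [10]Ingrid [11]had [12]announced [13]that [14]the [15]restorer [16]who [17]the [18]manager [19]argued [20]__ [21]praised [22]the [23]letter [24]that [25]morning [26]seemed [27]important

15

The gap at 20 is the subject of "praised", inside a relative clause.
The relative pronoun is "who" (word 16); it is bound by the head noun immediately before it.
Its filler is the head noun "restorer", at word 15.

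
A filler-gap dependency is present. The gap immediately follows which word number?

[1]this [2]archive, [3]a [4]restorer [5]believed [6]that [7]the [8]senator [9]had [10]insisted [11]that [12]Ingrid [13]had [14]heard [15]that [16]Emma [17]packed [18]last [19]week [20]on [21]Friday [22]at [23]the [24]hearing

17

The displaced element is "this archive" (word 2).
It is linked across 3 clause boundaries (that → that → that).
It functions as the direct object of "packed", so the gap sits immediately after word 17 ("packed").
Base order: A restorer believed that the senator had insisted that Ingrid had heard that Emma packed this archive last week on Friday at the hearing.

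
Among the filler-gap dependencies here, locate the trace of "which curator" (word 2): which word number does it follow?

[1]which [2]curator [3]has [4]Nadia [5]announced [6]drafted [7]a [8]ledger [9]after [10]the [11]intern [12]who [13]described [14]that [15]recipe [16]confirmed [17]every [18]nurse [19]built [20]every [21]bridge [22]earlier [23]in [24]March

The displaced element is "which curator" (word 2).
It is linked across 1 clause boundary (Ø).
It functions as the subject of "drafted", so the gap sits immediately after word 5 ("announced").
Base order: Nadia has announced that which curator drafted a ledger after the intern who described that recipe confirmed every nurse built every bridge earlier in March.

5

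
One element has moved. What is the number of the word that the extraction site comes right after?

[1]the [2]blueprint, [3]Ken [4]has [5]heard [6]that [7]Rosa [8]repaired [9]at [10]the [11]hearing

The displaced element is "the blueprint" (word 2).
It is linked across 1 clause boundary (that).
It functions as the direct object of "repaired", so the gap sits immediately after word 8 ("repaired").
Base order: Ken has heard that Rosa repaired the blueprint at the hearing.

8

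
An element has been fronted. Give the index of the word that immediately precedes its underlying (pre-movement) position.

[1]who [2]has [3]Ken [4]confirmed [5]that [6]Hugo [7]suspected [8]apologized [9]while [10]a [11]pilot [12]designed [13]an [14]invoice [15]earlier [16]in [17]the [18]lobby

The displaced element is "who" (word 1).
It is linked across 2 clause boundaries (that → Ø).
It functions as the subject of "apologized", so the gap sits immediately after word 7 ("suspected").
Base order: Ken has confirmed that Hugo suspected who apologized while a pilot designed an invoice earlier in the lobby.

7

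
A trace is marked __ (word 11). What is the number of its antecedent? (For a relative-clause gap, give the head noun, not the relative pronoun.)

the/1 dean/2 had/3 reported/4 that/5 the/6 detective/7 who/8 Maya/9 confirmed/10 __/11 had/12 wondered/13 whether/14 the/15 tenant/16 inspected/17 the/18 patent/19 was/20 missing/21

7

The gap at 11 is the subject of "wondered", inside a relative clause.
The relative pronoun is "who" (word 8); it is bound by the head noun immediately before it.
Its filler is the head noun "detective", at word 7.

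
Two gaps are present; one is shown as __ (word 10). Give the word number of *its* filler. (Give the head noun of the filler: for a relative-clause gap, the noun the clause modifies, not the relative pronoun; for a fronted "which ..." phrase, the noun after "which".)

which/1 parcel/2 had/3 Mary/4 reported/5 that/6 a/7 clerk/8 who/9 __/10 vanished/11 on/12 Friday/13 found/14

The marked gap is inside the relative clause, the subject of "vanished".
Its filler is the head noun "clerk" (via "who"), at word 8.
(The other dependency links word 2 to a gap after word 14.)

8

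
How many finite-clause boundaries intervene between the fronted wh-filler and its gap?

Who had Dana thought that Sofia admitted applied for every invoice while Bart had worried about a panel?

"who" is extracted from the subject of "applied".
Boundaries crossed, outermost first: [that], [Ø] — 2 in total.

2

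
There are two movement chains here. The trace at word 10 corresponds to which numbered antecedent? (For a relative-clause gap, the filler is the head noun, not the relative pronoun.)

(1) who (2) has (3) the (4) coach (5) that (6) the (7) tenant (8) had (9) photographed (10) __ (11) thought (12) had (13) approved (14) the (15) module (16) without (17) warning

The marked gap is inside the relative clause, the direct object of "photographed".
Its filler is the head noun "coach" (via "that"), at word 4.
(The other dependency links word 1 to a gap after word 11.)

4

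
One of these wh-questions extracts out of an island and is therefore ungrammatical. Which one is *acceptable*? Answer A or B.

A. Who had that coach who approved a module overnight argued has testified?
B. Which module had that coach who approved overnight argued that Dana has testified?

A

In B, the wh-phrase is extracted from inside a complex-NP island (relative clause) (introduced by "who"), which blocks movement.
In A, the extraction path crosses only that-complement boundaries, which are transparent.
So A is grammatical.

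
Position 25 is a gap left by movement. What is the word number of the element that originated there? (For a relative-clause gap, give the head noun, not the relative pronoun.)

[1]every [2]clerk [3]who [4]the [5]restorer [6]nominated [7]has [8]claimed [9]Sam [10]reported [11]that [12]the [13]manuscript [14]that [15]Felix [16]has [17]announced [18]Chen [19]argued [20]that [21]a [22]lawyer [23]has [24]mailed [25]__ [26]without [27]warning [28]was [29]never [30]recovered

The gap at 25 is the object of "mailed", inside a relative clause.
The relative pronoun is "that" (word 14); it is bound by the head noun immediately before it.
Its filler is the head noun "manuscript", at word 13.

13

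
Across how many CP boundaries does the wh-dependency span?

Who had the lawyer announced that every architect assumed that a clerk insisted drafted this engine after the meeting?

"who" is extracted from the subject of "drafted".
Boundaries crossed, outermost first: [that], [that], [Ø] — 3 in total.

3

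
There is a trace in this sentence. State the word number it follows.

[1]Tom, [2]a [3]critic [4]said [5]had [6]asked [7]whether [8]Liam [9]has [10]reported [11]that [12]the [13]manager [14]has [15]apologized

4

The displaced element is "Tom" (word 1).
It is linked across 1 clause boundary (Ø).
It functions as the subject of "asked", so the gap sits immediately after word 4 ("said").
Base order: A critic said that Tom had asked whether Liam has reported that the manager has apologized.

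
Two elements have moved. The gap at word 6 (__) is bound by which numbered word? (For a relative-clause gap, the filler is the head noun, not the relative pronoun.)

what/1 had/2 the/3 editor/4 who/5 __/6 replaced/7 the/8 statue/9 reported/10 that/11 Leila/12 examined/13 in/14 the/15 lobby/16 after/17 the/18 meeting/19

The marked gap is inside the relative clause, the subject of "replaced".
Its filler is the head noun "editor" (via "who"), at word 4.
(The other dependency links word 1 to a gap after word 13.)

4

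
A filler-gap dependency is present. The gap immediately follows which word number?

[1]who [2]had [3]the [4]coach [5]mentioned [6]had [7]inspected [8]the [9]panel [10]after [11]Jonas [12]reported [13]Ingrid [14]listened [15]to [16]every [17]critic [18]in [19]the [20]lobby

5

The displaced element is "who" (word 1).
It is linked across 1 clause boundary (Ø).
It functions as the subject of "inspected", so the gap sits immediately after word 5 ("mentioned").
Base order: The coach had mentioned who had inspected the panel after Jonas reported Ingrid listened to every critic in the lobby.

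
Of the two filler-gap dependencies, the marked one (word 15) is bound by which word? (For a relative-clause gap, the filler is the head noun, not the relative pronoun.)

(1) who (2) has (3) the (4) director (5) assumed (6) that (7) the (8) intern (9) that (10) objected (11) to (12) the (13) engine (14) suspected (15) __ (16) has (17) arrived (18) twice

The marked gap is the subject of "arrived".
Its filler is the fronted wh-phrase "who", at word 1.
(The other dependency links word 8 to a gap after word 9.)

1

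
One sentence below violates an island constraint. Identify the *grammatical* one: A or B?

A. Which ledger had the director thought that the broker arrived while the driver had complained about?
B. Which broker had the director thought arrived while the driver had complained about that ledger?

In A, the wh-phrase is extracted from inside an adjunct island (introduced by "while"), which blocks movement.
In B, the extraction path crosses only that-complement boundaries, which are transparent.
So B is grammatical.

B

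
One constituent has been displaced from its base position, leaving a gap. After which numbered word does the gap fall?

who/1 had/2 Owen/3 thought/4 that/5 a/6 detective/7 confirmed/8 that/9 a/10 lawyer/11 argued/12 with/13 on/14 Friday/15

13

The displaced element is "who" (word 1).
It is linked across 2 clause boundaries (that → that).
It functions as the object of the preposition "with" of "argued", so the gap sits immediately after word 13 ("with").
Base order: Owen had thought that a detective confirmed that a lawyer argued with who on Friday.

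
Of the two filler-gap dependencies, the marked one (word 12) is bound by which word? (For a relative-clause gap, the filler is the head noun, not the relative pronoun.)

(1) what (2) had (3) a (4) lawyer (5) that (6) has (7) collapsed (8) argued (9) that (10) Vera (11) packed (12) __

1

The marked gap is the direct object of "packed".
Its filler is the fronted wh-phrase "what", at word 1.
(The other dependency links word 4 to a gap after word 5.)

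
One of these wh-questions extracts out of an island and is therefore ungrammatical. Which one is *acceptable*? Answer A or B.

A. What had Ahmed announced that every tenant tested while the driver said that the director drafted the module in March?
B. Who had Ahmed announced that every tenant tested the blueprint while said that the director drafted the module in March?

A

In B, the wh-phrase is extracted from inside an adjunct island (introduced by "while"), which blocks movement.
In A, the extraction path crosses only that-complement boundaries, which are transparent.
So A is grammatical.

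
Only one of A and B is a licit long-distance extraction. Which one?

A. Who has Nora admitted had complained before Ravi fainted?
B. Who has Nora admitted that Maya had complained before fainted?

In B, the wh-phrase is extracted from inside an adjunct island (introduced by "before"), which blocks movement.
In A, the extraction path crosses only that-complement boundaries, which are transparent.
So A is grammatical.

A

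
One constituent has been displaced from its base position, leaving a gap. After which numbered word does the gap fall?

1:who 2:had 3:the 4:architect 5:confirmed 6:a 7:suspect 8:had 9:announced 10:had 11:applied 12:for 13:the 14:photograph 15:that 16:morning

The displaced element is "who" (word 1).
It is linked across 2 clause boundaries (Ø → Ø).
It functions as the subject of "applied", so the gap sits immediately after word 9 ("announced").
Base order: The architect had confirmed a suspect had announced that who had applied for the photograph that morning.

9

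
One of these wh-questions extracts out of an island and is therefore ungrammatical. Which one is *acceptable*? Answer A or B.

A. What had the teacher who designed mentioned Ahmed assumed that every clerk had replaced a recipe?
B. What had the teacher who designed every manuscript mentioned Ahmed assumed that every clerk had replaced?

B

In A, the wh-phrase is extracted from inside a complex-NP island (relative clause) (introduced by "who"), which blocks movement.
In B, the extraction path crosses only that-complement boundaries, which are transparent.
So B is grammatical.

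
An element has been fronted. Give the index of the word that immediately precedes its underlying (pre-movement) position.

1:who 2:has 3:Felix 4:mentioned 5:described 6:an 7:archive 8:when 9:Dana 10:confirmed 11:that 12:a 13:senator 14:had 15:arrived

The displaced element is "who" (word 1).
It is linked across 1 clause boundary (Ø).
It functions as the subject of "described", so the gap sits immediately after word 4 ("mentioned").
Base order: Felix has mentioned who described an archive when Dana confirmed that a senator had arrived.

4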